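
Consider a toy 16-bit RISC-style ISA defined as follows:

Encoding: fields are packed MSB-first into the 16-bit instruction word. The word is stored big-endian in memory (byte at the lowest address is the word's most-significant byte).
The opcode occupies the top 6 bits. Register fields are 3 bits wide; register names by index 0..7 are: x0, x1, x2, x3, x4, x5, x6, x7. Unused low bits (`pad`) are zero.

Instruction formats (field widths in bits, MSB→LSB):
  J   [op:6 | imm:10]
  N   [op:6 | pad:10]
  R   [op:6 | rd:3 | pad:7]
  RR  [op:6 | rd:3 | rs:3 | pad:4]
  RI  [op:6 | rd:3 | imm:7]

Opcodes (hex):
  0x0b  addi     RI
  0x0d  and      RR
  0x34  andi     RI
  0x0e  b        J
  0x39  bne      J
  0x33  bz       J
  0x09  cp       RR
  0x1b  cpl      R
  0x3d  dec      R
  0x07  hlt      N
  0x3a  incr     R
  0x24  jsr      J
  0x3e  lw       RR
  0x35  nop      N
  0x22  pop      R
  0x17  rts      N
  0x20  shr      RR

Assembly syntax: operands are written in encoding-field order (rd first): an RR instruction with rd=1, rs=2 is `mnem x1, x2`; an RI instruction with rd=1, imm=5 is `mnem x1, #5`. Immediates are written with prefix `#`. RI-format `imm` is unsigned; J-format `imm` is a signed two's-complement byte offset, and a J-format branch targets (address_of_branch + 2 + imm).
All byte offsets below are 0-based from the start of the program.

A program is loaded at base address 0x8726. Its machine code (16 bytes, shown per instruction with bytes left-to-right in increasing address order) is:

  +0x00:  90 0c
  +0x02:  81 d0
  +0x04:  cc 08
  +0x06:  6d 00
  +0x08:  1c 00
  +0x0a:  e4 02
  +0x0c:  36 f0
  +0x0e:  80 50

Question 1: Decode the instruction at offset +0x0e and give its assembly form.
shr x0, x5

off 0x0e: read 80 50 as big → 0x8050
  op=0x8050>>10=0x20 ⇒ shr (RR)
  [9:7] rd=0 = x0
  [6:4] rs=5 = x5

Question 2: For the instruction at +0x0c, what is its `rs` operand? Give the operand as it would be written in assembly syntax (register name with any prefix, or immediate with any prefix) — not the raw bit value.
@+0c  big-endian(36 f0) = 0x36f0
  op=0x36f0>>10=0xd ⇒ and (RR)
  rd@[9:7]=0x5 ⇒ x5
  rs@[6:4]=0x7 ⇒ x7

x7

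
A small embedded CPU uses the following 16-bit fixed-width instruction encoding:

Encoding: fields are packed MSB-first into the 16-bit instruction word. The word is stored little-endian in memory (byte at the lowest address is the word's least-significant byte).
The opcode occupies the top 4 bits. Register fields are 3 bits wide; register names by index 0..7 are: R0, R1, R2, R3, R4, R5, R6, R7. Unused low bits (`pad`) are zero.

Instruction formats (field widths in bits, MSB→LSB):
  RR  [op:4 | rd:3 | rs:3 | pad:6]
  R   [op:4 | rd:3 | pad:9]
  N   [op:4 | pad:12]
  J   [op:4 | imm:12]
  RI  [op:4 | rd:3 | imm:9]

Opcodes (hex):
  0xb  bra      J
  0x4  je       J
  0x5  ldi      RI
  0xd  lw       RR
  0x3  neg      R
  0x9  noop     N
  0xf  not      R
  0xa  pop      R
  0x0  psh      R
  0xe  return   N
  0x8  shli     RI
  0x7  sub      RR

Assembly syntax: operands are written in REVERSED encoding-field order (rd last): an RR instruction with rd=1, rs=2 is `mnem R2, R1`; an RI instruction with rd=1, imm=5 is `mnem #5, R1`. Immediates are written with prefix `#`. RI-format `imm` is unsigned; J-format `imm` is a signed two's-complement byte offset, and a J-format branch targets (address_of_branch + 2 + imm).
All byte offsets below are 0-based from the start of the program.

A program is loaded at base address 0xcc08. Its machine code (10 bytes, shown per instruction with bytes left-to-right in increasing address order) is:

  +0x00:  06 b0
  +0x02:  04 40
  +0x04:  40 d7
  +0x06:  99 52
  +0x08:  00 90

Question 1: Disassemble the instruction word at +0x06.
[06] 99 52 → 0x5299
  opcode bits[15:12]=0x5: ldi/RI
  [11:9] rd=1 = R1
  [8:0] imm=153 = #153

ldi #153, R1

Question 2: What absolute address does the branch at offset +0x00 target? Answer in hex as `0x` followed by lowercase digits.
0xcc10

off 0x00: read 06 b0 as little → 0xb006
  opcode bits[15:12]=0xb: bra/J
  imm@[11:0]=0x6 ⇒ #6
  target = base 0xcc08 + off 0x00 + 2 + imm 6 = 0xcc10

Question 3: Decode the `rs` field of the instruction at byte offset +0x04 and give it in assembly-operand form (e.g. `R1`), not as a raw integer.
R5

@+04  little-endian(40 d7) = 0xd740
  top 4b → 0xd → lw [RR]
  rd: (w>>9)&0x7=0x3 → R3
  rs: (w>>6)&0x7=0x5 → R5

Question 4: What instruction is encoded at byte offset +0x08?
@+08  little-endian(00 90) = 0x9000
  op=0x9000>>12=0x9 ⇒ noop (N)

noop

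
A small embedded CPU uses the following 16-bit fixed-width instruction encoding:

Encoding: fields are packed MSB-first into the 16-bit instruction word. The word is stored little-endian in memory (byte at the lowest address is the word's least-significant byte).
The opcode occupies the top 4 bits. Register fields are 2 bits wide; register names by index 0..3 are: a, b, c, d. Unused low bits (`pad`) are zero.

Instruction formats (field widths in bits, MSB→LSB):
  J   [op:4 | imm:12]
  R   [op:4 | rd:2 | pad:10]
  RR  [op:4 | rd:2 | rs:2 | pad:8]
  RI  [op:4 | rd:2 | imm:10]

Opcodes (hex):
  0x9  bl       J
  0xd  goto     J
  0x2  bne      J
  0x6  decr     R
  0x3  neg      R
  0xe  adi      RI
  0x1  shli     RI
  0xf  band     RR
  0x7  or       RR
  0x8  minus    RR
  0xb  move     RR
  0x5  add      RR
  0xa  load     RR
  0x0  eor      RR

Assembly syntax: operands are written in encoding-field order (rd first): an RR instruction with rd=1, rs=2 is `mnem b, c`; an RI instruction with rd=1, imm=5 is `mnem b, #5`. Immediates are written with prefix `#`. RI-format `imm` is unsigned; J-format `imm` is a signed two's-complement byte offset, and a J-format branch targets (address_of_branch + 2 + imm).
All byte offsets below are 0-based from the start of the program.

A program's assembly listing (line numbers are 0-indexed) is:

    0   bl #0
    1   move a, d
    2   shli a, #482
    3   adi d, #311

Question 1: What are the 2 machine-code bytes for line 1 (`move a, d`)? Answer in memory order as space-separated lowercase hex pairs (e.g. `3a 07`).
00 b3

L1: move op=0xb:4|rd=0:2|rs=3:2|pad=0:8 ⇒ 0xb300 ⇒ little 00 b3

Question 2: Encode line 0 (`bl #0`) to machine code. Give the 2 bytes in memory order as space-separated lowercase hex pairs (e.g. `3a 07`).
L0: bl op=0x9:4|imm=0:12 ⇒ 0x9000 ⇒ little 00 90

00 90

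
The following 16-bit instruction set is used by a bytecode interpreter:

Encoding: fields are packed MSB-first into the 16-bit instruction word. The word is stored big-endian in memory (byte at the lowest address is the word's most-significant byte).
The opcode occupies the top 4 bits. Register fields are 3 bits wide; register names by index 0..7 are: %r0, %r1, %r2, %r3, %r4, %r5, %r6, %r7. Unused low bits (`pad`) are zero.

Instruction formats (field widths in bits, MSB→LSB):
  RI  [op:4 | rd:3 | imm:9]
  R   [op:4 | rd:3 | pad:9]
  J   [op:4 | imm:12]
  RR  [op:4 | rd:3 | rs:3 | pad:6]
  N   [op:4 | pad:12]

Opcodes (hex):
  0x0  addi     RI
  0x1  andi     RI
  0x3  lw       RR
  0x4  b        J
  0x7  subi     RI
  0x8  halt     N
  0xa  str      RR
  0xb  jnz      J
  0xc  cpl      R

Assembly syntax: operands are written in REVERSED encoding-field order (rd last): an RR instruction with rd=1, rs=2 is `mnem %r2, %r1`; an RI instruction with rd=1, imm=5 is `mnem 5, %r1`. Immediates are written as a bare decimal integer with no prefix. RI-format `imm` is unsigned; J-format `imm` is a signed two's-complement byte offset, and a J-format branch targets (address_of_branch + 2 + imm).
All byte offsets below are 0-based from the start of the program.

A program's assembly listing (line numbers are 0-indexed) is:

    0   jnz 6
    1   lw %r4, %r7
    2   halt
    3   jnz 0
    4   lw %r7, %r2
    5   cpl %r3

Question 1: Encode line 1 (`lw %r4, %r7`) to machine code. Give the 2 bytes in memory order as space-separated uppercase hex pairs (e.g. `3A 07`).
line 1 (lw): pack op=0x3:4|rd=7:3|rs=4:3|pad=0:6 = 0x3f00; big→ 3f 00

3F 00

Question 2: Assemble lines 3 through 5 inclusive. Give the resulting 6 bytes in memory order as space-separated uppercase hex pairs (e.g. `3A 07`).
B0 00 35 C0 C6 00

L3: jnz op=0xb:4|imm=0:12 ⇒ 0xb000 ⇒ big b0 00
L4: lw op=0x3:4|rd=2:3|rs=7:3|pad=0:6 ⇒ 0x35c0 ⇒ big 35 c0
L5: cpl op=0xc:4|rd=3:3|pad=0:9 ⇒ 0xc600 ⇒ big c6 00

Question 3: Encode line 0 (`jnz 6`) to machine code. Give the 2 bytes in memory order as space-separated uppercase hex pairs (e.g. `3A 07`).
0. jnz fields op=0xb:4|imm=6:12 → word b006h → b0 06

B0 06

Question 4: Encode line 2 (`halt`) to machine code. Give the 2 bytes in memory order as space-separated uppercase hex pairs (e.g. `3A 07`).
80 00

2. halt fields op=0x8:4|pad=0:12 → word 8000h → 80 00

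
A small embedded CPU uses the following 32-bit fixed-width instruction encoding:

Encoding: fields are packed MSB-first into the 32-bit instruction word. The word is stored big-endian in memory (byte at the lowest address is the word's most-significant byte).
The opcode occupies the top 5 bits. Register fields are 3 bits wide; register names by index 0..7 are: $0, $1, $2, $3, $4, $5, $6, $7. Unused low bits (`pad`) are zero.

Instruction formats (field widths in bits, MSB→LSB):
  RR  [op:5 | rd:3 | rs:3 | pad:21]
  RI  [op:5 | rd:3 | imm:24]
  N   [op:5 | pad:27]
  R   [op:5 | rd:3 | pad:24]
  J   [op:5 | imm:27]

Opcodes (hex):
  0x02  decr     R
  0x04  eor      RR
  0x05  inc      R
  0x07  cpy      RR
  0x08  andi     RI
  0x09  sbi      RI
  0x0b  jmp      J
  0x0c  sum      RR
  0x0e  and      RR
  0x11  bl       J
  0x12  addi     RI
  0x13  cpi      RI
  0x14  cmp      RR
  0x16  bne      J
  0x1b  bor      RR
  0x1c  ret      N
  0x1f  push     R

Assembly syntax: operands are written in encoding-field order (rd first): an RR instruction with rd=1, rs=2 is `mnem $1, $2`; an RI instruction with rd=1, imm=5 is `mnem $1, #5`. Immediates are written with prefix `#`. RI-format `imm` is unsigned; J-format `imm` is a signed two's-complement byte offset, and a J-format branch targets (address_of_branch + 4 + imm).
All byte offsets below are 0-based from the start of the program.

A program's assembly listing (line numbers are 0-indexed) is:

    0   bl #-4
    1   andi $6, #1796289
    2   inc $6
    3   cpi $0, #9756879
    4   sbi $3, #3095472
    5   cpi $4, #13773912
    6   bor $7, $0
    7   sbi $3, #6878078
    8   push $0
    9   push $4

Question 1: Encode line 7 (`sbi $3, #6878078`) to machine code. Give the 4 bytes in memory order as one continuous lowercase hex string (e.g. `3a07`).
7. sbi fields op=0x9:5|rd=3:3|imm=6878078:24 → word 4b68f37eh → 4b 68 f3 7e

4b68f37e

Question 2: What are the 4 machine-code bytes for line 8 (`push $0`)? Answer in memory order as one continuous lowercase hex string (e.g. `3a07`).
8. push fields op=0x1f:5|rd=0:3|pad=0:24 → word f8000000h → f8 00 00 00

f8000000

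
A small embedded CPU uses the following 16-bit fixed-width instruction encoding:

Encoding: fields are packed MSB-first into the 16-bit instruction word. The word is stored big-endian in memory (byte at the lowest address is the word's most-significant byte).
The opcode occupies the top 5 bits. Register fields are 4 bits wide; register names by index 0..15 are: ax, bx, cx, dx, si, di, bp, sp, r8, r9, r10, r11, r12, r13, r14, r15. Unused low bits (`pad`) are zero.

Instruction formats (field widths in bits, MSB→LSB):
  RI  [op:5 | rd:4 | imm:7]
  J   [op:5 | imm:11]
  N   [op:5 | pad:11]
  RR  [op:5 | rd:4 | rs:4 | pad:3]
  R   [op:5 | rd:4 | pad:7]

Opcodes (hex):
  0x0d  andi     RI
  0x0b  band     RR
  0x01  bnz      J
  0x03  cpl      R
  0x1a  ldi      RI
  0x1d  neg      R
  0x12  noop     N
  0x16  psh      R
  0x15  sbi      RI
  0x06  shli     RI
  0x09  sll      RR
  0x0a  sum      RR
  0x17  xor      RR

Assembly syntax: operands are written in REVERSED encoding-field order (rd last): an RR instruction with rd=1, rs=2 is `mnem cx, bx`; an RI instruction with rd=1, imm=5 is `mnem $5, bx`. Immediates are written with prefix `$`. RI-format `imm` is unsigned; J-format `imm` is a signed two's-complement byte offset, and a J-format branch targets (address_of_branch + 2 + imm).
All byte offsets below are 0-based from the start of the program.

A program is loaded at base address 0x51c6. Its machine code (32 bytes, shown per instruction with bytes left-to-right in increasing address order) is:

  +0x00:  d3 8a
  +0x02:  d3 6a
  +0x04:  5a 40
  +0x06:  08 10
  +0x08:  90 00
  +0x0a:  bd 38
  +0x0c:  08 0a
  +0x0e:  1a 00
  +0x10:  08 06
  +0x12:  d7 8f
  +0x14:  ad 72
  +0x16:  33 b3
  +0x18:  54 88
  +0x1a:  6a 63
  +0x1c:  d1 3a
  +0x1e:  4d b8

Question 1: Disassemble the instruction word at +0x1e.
@+1e  big-endian(4d b8) = 0x4db8
  opcode bits[15:11]=0x9: sll/RR
  rd@[10:7]=0xb ⇒ r11
  rs@[6:3]=0x7 ⇒ sp

sll sp, r11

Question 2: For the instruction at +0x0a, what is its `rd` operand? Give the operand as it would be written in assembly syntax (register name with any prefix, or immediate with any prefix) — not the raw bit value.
off 0x0a: read bd 38 as big → 0xbd38
  op=0xbd38>>11=0x17 ⇒ xor (RR)
  rd@[10:7]=0xa ⇒ r10
  rs@[6:3]=0x7 ⇒ sp

r10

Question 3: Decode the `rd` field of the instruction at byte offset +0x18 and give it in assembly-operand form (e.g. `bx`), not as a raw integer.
r9

@+18  big-endian(54 88) = 0x5488
  top 5b → 0xa → sum [RR]
  [10:7] rd=9 = r9
  [6:3] rs=1 = bx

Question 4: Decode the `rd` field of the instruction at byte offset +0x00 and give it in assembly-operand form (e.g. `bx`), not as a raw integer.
sp

off 0x00: read d3 8a as big → 0xd38a
  opcode bits[15:11]=0x1a: ldi/RI
  [10:7] rd=7 = sp
  [6:0] imm=10 = $10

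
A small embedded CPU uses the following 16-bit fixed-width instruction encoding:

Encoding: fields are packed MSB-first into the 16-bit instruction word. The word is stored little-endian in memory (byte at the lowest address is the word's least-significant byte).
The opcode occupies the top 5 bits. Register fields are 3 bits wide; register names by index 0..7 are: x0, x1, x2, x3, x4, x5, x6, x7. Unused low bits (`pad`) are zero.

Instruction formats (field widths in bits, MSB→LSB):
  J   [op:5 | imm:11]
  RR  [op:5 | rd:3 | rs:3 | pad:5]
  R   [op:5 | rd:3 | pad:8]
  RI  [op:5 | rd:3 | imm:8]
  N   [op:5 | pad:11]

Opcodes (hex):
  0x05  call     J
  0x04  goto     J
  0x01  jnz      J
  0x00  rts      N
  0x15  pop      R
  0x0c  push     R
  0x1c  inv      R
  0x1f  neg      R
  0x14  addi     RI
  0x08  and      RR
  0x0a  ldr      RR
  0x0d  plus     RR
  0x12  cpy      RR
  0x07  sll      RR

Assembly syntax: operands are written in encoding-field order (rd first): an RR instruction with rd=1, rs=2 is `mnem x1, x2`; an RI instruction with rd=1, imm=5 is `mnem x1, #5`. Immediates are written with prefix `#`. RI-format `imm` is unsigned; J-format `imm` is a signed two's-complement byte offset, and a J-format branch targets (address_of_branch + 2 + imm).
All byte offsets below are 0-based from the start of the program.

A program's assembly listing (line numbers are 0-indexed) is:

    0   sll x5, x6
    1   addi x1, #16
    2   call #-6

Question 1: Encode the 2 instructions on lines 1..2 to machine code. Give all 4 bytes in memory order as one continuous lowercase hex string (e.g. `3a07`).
10a1fa2f

line 1 (addi): pack op=0x14:5|rd=1:3|imm=16:8 = 0xa110; little→ 10 a1
line 2 (call): pack op=0x5:5|imm=-6:11 = 0x2ffa; little→ fa 2f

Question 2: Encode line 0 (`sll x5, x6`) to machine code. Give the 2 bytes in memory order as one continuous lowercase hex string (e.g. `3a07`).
c03d

0. sll fields op=0x7:5|rd=5:3|rs=6:3|pad=0:5 → word 3dc0h → c0 3d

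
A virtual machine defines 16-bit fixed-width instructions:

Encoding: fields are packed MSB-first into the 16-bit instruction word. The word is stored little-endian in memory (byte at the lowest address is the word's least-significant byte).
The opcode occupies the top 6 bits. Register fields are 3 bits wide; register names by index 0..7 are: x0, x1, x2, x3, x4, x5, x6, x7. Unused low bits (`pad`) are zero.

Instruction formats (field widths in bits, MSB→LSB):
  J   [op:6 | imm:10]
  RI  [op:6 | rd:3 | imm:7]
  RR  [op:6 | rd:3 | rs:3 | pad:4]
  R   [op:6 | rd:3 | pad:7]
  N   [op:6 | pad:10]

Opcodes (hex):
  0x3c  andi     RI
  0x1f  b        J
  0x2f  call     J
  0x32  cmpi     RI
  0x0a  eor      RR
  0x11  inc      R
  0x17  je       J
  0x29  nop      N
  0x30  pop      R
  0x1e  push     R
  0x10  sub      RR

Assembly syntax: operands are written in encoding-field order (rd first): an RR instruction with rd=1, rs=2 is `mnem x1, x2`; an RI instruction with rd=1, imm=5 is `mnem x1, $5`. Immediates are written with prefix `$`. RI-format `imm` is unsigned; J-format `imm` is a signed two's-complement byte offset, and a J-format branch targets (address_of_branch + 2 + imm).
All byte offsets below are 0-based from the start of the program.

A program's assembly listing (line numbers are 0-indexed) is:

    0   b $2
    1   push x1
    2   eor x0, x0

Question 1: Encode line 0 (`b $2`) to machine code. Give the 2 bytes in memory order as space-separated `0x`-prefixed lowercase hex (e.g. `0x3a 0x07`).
0. b fields op=0x1f:6|imm=2:10 → word 7c02h → 02 7c

0x02 0x7c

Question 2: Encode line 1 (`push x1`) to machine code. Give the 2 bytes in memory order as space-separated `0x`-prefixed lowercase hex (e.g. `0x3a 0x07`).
1. push fields op=0x1e:6|rd=1:3|pad=0:7 → word 7880h → 80 78

0x80 0x78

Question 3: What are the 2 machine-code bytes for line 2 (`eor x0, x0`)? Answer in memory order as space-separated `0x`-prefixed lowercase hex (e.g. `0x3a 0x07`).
0x00 0x28

2. eor fields op=0xa:6|rd=0:3|rs=0:3|pad=0:4 → word 2800h → 00 28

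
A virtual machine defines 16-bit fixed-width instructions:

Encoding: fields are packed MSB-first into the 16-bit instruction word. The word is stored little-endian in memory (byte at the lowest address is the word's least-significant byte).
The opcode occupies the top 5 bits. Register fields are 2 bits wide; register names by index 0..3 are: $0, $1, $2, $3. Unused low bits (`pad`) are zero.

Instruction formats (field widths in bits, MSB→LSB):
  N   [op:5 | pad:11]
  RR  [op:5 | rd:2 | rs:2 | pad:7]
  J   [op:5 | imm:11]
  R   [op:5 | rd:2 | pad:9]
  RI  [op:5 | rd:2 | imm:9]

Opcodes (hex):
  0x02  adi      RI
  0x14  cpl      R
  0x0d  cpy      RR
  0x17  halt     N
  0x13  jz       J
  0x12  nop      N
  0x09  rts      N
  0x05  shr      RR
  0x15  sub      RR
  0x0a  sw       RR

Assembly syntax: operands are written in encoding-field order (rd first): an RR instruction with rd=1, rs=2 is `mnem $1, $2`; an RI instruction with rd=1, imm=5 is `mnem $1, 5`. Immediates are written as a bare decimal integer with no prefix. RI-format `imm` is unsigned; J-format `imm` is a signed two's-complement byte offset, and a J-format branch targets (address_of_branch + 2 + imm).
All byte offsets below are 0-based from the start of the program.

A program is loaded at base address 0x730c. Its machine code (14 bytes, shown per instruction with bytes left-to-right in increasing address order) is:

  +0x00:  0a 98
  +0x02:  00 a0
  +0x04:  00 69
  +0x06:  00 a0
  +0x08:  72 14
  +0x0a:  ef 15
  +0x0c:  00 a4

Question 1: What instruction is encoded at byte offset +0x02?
[02] 00 a0 → 0xa000
  op=0xa000>>11=0x14 ⇒ cpl (R)
  [10:9] rd=0 = $0

cpl $0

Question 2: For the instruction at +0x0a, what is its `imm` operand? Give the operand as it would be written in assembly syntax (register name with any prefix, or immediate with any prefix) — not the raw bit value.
+0x0a: ef 15 ⇒ word 0x15ef (little)
  top 5b → 0x2 → adi [RI]
  [10:9] rd=2 = $2
  [8:0] imm=495 = 495

495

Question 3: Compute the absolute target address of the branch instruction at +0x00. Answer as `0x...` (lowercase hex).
0x7318

[00] 0a 98 → 0x980a
  op=0x980a>>11=0x13 ⇒ jz (J)
  imm: (w>>0)&0x7ff=0xa → 10
  target = base 0x730c + off 0x00 + 2 + imm 10 = 0x7318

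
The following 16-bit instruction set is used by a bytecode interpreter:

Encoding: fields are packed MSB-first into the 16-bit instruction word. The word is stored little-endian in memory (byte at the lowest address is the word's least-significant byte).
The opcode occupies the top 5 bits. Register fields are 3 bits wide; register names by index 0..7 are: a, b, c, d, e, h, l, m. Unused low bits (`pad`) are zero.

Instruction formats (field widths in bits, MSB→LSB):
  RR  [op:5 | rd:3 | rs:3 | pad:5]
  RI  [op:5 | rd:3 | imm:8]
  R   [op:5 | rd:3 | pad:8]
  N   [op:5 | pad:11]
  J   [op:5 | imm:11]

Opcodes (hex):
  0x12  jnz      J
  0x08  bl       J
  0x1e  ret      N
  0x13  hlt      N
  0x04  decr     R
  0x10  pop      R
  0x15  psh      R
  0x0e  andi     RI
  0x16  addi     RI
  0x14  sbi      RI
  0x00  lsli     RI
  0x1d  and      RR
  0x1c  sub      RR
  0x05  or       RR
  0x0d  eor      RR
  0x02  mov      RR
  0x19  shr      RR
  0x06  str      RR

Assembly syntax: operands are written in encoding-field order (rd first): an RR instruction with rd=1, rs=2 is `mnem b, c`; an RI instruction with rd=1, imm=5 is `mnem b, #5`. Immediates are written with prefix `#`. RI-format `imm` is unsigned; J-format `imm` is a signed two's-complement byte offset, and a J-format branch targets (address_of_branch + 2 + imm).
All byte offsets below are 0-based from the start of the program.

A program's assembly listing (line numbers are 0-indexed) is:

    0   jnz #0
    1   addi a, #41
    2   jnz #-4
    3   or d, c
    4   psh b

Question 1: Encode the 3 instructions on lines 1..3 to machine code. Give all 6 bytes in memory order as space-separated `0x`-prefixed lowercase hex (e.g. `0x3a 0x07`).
line 1 (addi): pack op=0x16:5|rd=0:3|imm=41:8 = 0xb029; little→ 29 b0
line 2 (jnz): pack op=0x12:5|imm=-4:11 = 0x97fc; little→ fc 97
line 3 (or): pack op=0x5:5|rd=3:3|rs=2:3|pad=0:5 = 0x2b40; little→ 40 2b

0x29 0xb0 0xfc 0x97 0x40 0x2b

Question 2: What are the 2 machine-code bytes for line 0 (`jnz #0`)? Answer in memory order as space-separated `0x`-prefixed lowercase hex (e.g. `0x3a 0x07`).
line 0 (jnz): pack op=0x12:5|imm=0:11 = 0x9000; little→ 00 90

0x00 0x90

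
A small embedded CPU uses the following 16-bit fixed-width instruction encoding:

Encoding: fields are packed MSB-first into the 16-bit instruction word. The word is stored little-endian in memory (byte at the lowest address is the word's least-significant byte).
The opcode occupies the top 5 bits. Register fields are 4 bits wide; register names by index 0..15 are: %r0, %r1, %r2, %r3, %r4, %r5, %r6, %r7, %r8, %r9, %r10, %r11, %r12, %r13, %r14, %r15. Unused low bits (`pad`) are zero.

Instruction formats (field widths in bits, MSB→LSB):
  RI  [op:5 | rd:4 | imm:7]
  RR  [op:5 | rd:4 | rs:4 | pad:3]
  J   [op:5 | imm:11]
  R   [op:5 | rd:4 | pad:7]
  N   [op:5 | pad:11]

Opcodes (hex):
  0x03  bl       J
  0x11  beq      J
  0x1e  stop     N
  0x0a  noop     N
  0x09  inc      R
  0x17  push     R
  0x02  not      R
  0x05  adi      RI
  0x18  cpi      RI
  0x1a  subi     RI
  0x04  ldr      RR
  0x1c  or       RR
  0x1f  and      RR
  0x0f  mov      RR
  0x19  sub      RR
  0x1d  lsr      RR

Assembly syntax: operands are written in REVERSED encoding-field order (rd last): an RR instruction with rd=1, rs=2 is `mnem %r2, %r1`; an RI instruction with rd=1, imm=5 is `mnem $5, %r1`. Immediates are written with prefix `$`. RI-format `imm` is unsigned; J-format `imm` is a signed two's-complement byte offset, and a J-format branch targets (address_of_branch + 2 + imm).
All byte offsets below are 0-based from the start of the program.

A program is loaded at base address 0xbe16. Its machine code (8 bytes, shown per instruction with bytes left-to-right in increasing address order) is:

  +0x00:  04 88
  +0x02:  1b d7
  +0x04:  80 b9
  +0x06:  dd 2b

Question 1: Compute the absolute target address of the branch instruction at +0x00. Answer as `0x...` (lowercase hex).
@+00  little-endian(04 88) = 0x8804
  top 5b → 0x11 → beq [J]
  [10:0] imm=4 = $4
  target = base 0xbe16 + off 0x00 + 2 + imm 4 = 0xbe1c

0xbe1c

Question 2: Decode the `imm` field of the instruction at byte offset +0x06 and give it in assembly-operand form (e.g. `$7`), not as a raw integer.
@+06  little-endian(dd 2b) = 0x2bdd
  op=0x2bdd>>11=0x5 ⇒ adi (RI)
  [10:7] rd=7 = %r7
  [6:0] imm=93 = $93

$93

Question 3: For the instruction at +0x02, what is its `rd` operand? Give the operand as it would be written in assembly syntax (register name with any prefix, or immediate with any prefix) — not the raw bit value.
%r14

@+02  little-endian(1b d7) = 0xd71b
  opcode bits[15:11]=0x1a: subi/RI
  rd: (w>>7)&0xf=0xe → %r14
  imm: (w>>0)&0x7f=0x1b → $27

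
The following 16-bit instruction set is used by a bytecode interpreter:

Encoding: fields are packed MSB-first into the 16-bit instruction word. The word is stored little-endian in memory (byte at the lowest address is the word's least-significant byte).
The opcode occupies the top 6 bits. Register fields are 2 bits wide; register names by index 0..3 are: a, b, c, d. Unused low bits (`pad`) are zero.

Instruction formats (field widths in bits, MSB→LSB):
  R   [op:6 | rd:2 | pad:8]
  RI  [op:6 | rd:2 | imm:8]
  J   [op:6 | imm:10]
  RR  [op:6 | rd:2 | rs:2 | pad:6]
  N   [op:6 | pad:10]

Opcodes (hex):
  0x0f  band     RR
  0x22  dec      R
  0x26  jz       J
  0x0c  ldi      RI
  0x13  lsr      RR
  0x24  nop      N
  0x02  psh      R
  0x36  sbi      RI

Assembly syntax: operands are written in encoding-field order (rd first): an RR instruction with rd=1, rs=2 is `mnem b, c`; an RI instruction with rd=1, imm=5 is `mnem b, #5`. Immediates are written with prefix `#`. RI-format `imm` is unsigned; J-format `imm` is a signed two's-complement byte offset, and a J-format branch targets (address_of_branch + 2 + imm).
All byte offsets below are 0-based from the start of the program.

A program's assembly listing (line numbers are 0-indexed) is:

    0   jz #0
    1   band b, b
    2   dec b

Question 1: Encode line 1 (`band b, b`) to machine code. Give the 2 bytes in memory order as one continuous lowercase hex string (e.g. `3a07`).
403d

1. band fields op=0xf:6|rd=1:2|rs=1:2|pad=0:6 → word 3d40h → 40 3d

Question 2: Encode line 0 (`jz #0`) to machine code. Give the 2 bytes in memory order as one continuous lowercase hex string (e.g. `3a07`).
line 0 (jz): pack op=0x26:6|imm=0:10 = 0x9800; little→ 00 98

0098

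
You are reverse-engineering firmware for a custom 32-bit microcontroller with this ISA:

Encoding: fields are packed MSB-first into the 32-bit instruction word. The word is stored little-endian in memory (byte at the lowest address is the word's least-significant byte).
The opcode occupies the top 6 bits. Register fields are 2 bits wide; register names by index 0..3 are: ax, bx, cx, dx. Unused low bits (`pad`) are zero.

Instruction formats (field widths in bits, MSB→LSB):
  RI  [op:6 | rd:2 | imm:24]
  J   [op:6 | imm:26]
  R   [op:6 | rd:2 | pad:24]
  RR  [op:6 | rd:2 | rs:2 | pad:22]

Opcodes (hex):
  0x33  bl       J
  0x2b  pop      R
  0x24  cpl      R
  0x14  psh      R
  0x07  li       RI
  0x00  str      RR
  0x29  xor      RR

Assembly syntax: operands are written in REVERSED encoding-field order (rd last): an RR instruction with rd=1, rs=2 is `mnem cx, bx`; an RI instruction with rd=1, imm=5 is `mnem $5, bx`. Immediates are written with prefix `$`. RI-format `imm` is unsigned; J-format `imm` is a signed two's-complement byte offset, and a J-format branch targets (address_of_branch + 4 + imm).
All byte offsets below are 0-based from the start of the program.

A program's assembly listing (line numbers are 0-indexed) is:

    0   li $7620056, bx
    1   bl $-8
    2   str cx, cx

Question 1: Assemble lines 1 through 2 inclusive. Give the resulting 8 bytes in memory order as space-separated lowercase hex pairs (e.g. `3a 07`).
f8 ff ff cf 00 00 80 02

1. bl fields op=0x33:6|imm=-8:26 → word cffffff8h → f8 ff ff cf
2. str fields op=0x0:6|rd=2:2|rs=2:2|pad=0:22 → word 02800000h → 00 00 80 02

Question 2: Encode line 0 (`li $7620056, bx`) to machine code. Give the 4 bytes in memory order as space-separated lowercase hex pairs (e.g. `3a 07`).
d8 45 74 1d

line 0 (li): pack op=0x7:6|rd=1:2|imm=7620056:24 = 0x1d7445d8; little→ d8 45 74 1d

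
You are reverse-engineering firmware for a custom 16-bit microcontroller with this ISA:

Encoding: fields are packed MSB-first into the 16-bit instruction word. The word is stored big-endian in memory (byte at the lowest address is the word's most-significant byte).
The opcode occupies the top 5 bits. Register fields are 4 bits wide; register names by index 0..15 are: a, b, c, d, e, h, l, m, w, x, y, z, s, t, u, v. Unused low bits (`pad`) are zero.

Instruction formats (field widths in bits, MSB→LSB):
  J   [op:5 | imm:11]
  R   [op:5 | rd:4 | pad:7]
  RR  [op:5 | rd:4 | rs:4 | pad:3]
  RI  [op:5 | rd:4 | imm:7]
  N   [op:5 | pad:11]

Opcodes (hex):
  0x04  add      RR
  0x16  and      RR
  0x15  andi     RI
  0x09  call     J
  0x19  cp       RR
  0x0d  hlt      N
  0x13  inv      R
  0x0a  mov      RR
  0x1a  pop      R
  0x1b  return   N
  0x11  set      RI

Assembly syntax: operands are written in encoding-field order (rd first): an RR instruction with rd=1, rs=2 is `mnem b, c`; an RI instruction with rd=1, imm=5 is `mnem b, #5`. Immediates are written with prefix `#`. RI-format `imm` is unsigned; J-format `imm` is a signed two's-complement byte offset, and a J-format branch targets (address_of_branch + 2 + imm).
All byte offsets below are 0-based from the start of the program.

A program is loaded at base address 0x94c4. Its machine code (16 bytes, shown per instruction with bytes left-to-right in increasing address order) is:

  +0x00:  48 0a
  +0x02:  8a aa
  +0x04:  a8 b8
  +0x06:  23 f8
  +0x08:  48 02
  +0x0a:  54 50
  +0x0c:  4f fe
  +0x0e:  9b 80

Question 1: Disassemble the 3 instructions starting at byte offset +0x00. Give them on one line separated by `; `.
call #10; set h, #42; andi b, #56

off 0x00: read 48 0a as big → 0x480a
  opcode bits[15:11]=0x9: call/J
  imm: (w>>0)&0x7ff=0xa → #10
off 0x02: read 8a aa as big → 0x8aaa
  opcode bits[15:11]=0x11: set/RI
  rd: (w>>7)&0xf=0x5 → h
  imm: (w>>0)&0x7f=0x2a → #42
off 0x04: read a8 b8 as big → 0xa8b8
  opcode bits[15:11]=0x15: andi/RI
  rd: (w>>7)&0xf=0x1 → b
  imm: (w>>0)&0x7f=0x38 → #56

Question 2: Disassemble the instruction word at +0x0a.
[0a] 54 50 → 0x5450
  opcode bits[15:11]=0xa: mov/RR
  [10:7] rd=8 = w
  [6:3] rs=10 = y

mov w, y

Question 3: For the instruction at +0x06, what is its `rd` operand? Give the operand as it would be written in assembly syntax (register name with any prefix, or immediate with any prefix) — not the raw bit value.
off 0x06: read 23 f8 as big → 0x23f8
  top 5b → 0x4 → add [RR]
  rd@[10:7]=0x7 ⇒ m
  rs@[6:3]=0xf ⇒ v

m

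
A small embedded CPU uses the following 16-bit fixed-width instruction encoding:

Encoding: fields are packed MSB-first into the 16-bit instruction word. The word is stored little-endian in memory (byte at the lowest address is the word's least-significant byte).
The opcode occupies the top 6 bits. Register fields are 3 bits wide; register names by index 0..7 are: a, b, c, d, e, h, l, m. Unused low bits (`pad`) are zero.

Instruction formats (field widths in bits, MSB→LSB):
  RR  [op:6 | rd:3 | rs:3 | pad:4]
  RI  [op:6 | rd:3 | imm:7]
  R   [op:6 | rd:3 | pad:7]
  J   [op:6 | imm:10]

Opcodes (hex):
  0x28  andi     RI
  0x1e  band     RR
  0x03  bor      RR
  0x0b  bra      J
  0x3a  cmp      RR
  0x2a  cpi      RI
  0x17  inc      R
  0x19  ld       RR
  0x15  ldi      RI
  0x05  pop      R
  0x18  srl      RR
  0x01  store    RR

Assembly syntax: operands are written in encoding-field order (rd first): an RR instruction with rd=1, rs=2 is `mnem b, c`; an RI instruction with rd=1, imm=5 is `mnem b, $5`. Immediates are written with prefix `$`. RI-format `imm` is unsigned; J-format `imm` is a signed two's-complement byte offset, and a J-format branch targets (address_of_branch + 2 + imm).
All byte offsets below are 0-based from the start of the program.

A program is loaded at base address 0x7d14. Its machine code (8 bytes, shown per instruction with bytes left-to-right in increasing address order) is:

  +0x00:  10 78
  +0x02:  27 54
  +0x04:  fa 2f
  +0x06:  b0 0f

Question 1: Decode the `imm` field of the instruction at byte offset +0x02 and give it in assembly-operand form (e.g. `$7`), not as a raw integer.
$39

[02] 27 54 → 0x5427
  top 6b → 0x15 → ldi [RI]
  [9:7] rd=0 = a
  [6:0] imm=39 = $39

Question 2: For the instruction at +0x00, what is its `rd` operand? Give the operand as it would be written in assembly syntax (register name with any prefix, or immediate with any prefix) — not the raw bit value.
@+00  little-endian(10 78) = 0x7810
  op=0x7810>>10=0x1e ⇒ band (RR)
  rd@[9:7]=0x0 ⇒ a
  rs@[6:4]=0x1 ⇒ b

a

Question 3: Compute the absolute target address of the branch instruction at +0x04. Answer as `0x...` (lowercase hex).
0x7d14

@+04  little-endian(fa 2f) = 0x2ffa
  top 6b → 0xb → bra [J]
  [9:0] imm=1018 (s10→-6) = $-6
  target = base 0x7d14 + off 0x04 + 2 + imm -6 = 0x7d14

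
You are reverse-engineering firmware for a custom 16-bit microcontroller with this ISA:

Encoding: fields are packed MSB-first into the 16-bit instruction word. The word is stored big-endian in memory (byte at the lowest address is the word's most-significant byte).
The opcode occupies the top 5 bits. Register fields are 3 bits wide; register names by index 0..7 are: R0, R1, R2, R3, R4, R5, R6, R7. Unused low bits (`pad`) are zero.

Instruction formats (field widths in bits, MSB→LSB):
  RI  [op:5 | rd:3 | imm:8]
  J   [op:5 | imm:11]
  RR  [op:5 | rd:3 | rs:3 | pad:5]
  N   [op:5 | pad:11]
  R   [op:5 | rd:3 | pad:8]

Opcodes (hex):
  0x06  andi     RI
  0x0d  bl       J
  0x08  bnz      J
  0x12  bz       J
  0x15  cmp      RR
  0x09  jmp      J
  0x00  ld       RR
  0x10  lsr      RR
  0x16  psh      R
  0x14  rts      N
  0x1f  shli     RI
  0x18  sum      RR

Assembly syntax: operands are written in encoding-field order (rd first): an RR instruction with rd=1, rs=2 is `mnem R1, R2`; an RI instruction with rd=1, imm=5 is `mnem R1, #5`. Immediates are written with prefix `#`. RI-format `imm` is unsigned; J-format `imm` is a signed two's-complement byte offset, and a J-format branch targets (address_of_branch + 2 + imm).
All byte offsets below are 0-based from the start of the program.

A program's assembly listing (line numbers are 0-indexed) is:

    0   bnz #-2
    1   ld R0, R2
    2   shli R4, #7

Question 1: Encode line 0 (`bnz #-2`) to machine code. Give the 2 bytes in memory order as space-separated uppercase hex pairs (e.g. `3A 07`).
0. bnz fields op=0x8:5|imm=-2:11 → word 47feh → 47 fe

47 FE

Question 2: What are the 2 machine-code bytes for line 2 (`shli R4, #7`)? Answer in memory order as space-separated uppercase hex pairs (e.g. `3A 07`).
line 2 (shli): pack op=0x1f:5|rd=4:3|imm=7:8 = 0xfc07; big→ fc 07

FC 07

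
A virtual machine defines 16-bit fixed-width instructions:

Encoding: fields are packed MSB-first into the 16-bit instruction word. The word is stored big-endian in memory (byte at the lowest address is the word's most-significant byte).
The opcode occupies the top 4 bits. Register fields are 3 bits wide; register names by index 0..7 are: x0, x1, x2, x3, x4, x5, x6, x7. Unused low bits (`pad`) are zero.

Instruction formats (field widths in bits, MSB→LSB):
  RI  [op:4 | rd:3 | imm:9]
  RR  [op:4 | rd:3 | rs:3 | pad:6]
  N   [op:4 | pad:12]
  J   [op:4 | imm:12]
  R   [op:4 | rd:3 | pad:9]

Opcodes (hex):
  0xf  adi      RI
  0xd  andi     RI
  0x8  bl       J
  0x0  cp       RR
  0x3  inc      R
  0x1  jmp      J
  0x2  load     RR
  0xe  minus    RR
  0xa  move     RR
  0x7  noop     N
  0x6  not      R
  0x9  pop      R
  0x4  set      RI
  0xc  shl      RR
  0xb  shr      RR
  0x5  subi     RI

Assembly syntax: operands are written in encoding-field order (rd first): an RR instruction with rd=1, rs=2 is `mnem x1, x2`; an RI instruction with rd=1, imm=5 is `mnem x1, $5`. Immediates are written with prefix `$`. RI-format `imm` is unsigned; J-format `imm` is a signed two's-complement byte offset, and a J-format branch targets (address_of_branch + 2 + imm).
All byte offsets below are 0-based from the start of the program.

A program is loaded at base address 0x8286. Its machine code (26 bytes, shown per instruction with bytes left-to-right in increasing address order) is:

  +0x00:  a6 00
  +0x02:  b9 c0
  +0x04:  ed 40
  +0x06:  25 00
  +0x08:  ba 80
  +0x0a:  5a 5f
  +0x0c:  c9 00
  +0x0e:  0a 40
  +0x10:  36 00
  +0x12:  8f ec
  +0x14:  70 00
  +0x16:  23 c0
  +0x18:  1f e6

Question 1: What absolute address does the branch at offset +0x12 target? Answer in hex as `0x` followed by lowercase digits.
@+12  big-endian(8f ec) = 0x8fec
  op=0x8fec>>12=0x8 ⇒ bl (J)
  imm@[11:0]=0xfec (s12→-20) ⇒ $-20
  target = base 0x8286 + off 0x12 + 2 + imm -20 = 0x8286

0x8286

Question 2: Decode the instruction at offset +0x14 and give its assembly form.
noop

@+14  big-endian(70 00) = 0x7000
  opcode bits[15:12]=0x7: noop/N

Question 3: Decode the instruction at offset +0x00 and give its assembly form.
off 0x00: read a6 00 as big → 0xa600
  opcode bits[15:12]=0xa: move/RR
  rd: (w>>9)&0x7=0x3 → x3
  rs: (w>>6)&0x7=0x0 → x0

move x3, x0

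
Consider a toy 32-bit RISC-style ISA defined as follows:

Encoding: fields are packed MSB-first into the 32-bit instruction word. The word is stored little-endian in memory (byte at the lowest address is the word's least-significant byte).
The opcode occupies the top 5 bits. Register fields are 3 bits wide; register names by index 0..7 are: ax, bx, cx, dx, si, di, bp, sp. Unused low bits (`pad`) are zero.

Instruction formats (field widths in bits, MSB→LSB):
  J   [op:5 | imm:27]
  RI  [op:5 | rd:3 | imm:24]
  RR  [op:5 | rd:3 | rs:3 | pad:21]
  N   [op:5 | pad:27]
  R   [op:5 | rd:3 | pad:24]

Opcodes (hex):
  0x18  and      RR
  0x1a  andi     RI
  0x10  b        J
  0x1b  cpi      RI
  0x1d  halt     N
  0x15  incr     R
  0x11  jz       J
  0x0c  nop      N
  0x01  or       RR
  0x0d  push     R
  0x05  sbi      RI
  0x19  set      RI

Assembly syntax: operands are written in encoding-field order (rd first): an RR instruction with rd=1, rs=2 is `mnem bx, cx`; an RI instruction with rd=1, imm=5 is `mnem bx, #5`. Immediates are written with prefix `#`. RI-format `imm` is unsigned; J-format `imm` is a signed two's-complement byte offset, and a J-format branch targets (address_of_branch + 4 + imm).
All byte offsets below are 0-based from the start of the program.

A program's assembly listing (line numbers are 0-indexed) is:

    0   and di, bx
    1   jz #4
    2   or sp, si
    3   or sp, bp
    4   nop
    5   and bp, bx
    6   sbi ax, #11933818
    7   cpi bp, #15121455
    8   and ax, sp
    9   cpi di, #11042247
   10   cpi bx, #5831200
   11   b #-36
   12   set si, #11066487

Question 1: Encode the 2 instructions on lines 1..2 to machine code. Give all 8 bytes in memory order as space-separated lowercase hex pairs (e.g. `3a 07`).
04 00 00 88 00 00 80 0f

1. jz fields op=0x11:5|imm=4:27 → word 88000004h → 04 00 00 88
2. or fields op=0x1:5|rd=7:3|rs=4:3|pad=0:21 → word 0f800000h → 00 00 80 0f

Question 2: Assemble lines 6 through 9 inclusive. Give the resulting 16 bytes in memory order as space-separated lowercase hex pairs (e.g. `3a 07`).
7a 18 b6 28 2f bc e6 de 00 00 e0 c0 c7 7d a8 dd

6. sbi fields op=0x5:5|rd=0:3|imm=11933818:24 → word 28b6187ah → 7a 18 b6 28
7. cpi fields op=0x1b:5|rd=6:3|imm=15121455:24 → word dee6bc2fh → 2f bc e6 de
8. and fields op=0x18:5|rd=0:3|rs=7:3|pad=0:21 → word c0e00000h → 00 00 e0 c0
9. cpi fields op=0x1b:5|rd=5:3|imm=11042247:24 → word dda87dc7h → c7 7d a8 dd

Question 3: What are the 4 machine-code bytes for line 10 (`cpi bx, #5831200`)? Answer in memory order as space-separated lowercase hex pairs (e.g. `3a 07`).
20 fa 58 d9

L10: cpi op=0x1b:5|rd=1:3|imm=5831200:24 ⇒ 0xd958fa20 ⇒ little 20 fa 58 d9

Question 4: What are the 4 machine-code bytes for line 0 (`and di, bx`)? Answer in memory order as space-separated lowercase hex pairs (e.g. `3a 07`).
line 0 (and): pack op=0x18:5|rd=5:3|rs=1:3|pad=0:21 = 0xc5200000; little→ 00 00 20 c5

00 00 20 c5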